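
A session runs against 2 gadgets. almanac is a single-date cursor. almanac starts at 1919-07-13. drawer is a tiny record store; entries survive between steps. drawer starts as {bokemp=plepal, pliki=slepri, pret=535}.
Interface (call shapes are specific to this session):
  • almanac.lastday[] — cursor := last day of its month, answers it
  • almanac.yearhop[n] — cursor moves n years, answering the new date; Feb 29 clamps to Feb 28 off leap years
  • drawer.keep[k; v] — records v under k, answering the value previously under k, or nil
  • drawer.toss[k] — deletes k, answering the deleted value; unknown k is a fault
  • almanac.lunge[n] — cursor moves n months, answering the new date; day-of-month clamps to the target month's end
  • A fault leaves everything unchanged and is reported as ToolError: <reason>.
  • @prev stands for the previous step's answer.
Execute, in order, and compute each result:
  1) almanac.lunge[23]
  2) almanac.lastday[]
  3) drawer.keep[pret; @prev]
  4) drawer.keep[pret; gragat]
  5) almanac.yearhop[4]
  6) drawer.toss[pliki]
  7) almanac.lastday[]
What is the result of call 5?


Step: almanac.lunge[n: 23]
Result: 1921-06-13
Step: almanac.lastday[]
Result: 1921-06-30
Step: drawer.keep[k: pret; v: @prev]
Result: 535
Step: drawer.keep[k: pret; v: gragat]
Result: 1921-06-30
Step: almanac.yearhop[n: 4]
Result: 1925-06-30
Step: drawer.toss[k: pliki]
Result: slepri
Step: almanac.lastday[]
Result: 1925-06-30

Answer: 1925-06-30


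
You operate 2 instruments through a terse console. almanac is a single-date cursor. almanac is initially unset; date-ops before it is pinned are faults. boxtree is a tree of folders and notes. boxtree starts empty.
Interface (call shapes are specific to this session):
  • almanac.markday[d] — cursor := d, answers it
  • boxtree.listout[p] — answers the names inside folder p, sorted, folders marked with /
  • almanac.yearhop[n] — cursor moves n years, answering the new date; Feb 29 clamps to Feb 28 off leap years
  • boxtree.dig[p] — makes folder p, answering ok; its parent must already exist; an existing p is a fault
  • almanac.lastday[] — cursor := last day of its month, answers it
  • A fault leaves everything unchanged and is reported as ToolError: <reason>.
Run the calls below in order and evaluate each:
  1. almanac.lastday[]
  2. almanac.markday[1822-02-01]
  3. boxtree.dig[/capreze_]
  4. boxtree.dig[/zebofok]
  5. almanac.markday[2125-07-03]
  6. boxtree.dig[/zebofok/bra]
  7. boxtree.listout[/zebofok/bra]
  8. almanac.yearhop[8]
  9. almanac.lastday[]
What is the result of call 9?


I call almanac.lastday(), and see ToolError: no date set.
I call almanac.markday with d: 1822-02-01, which returns 1822-02-01.
Next I call boxtree.dig with p: /capreze_: ok.
I run boxtree.dig with p: /zebofok, → ok.
I try almanac.markday with d: 2125-07-03, — result: 2125-07-03.
Using boxtree.dig with p: /zebofok/bra, → ok.
Using boxtree.listout with p: /zebofok/bra, which returns [].
I invoke almanac.yearhop with n: 8, and observe 2133-07-03.
Invoking almanac.lastday(), giving 2133-07-31.

Answer: 2133-07-31


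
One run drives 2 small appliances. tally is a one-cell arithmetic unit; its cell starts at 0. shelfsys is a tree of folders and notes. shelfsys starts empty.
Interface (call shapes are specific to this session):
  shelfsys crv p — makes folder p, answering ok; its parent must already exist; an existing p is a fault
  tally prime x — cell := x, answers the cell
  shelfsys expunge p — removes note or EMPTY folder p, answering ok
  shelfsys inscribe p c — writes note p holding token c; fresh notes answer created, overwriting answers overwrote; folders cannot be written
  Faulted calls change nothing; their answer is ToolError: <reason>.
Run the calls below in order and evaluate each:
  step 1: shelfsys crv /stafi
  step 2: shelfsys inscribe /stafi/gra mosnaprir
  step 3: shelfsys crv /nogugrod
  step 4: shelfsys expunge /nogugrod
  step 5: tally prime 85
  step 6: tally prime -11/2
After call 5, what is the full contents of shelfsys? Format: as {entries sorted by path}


Answer: {stafi/, stafi/gra=mosnaprir}

Derivation:
==> shelfsys crv(p='/stafi')
<== ok
==> shelfsys inscribe(p='/stafi/gra', c='mosnaprir')
<== created
==> shelfsys crv(p='/nogugrod')
<== ok
==> shelfsys expunge(p='/nogugrod')
<== ok
==> tally prime(x='85')
<== 85
==> tally prime(x='-11/2')
<== -11/2


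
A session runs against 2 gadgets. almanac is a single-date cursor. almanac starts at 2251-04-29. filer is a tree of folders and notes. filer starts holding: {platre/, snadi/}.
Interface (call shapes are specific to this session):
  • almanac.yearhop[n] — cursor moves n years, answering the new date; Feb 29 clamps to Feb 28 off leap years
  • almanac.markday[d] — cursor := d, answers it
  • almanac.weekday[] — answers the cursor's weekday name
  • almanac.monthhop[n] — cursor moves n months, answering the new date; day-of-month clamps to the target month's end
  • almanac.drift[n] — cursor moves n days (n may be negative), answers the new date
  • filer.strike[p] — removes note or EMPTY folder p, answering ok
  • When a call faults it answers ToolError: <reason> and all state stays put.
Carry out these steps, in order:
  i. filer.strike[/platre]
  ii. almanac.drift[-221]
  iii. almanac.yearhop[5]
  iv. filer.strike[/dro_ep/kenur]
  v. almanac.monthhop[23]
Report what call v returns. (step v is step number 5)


Answer: 2257-08-20

Derivation:
Act: filer.strike[p→/platre]
Obs: ok
Act: almanac.drift[n→-221]
Obs: 2250-09-20
Act: almanac.yearhop[n→5]
Obs: 2255-09-20
Act: filer.strike[p→/dro_ep/kenur]
Obs: ToolError: not found
Act: almanac.monthhop[n→23]
Obs: 2257-08-20


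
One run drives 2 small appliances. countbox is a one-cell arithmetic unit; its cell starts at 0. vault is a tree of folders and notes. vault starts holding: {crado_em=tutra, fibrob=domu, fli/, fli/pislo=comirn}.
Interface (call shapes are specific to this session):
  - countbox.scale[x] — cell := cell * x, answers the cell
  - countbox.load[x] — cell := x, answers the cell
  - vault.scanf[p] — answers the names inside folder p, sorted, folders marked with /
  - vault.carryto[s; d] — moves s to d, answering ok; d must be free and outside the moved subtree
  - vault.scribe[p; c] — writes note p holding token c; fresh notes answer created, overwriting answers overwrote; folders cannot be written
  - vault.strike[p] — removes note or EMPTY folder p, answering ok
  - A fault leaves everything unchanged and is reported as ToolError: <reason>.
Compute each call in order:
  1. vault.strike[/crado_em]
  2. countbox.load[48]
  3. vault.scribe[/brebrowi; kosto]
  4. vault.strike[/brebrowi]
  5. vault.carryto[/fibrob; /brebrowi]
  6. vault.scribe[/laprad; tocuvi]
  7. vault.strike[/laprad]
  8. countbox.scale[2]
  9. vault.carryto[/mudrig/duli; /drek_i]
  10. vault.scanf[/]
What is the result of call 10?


# 1. strike(p='/crado_em') => ok
# 2. load(x='48') => 48
# 3. scribe(p='/brebrowi', c='kosto') => created
# 4. strike(p='/brebrowi') => ok
# 5. carryto(s='/fibrob', d='/brebrowi') => ok
# 6. scribe(p='/laprad', c='tocuvi') => created
# 7. strike(p='/laprad') => ok
# 8. scale(x='2') => 96
# 9. carryto(s='/mudrig/duli', d='/drek_i') => ToolError: not found
# 10. scanf(p='/') => [brebrowi, fli/]

Answer: [brebrowi, fli/]


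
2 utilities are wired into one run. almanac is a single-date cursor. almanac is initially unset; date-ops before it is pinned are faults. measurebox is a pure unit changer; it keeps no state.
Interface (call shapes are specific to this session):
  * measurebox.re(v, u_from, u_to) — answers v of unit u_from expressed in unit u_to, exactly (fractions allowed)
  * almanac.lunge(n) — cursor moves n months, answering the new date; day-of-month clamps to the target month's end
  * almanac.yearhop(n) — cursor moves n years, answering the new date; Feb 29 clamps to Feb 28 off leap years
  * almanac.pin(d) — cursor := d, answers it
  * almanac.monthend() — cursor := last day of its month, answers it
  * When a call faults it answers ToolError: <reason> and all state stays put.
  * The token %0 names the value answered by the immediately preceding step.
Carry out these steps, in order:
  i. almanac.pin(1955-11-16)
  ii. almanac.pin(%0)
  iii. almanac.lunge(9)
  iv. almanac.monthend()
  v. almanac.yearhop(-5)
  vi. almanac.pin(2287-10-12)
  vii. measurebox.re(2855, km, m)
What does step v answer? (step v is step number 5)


I run almanac.pin on d: 1955-11-16, and get 1955-11-16.
I use almanac.pin on d: %0, yielding 1955-11-16.
Now I run almanac.lunge on n: 9, giving 1956-08-16.
I use almanac.monthend(): 1956-08-31.
Using almanac.yearhop on n: -5, and get 1951-08-31.
I invoke almanac.pin on d: 2287-10-12, → 2287-10-12.
I try measurebox.re on v: 2855, u_from: km, u_to: m, which returns 2855000.

Answer: 1951-08-31


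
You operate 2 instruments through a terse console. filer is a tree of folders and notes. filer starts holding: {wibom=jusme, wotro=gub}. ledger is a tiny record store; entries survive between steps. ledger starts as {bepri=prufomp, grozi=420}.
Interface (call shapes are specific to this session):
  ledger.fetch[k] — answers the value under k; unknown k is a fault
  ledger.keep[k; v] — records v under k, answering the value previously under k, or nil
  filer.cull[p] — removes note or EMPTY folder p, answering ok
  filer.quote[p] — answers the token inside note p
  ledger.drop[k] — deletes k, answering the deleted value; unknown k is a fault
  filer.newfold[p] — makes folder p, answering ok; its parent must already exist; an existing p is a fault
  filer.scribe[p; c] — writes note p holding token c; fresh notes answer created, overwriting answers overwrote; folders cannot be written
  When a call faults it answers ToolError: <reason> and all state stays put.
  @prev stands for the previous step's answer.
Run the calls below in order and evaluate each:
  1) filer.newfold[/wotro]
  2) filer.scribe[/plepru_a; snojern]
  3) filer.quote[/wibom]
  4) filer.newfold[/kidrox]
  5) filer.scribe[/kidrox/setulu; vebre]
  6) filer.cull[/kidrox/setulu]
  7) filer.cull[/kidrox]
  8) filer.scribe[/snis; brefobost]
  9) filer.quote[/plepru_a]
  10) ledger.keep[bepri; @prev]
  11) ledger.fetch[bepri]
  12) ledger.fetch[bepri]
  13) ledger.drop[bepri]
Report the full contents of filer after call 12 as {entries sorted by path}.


Then filer.newfold(p: /wotro), and observe ToolError: exists.
I try filer.scribe(p: /plepru_a, c: snojern), and get created.
Invoking filer.quote(p: /wibom): jusme.
I call filer.newfold(p: /kidrox), which returns ok.
Next I call filer.scribe(p: /kidrox/setulu, c: vebre), and observe created.
Then filer.cull(p: /kidrox/setulu), and see ok.
I invoke filer.cull(p: /kidrox), — result: ok.
Now I run filer.scribe(p: /snis, c: brefobost), yielding created.
I invoke filer.quote(p: /plepru_a), yielding snojern.
I call ledger.keep(k: bepri, v: @prev), and get prufomp.
I try ledger.fetch(k: bepri), — result: snojern.
Using ledger.fetch(k: bepri), and see snojern.
I run ledger.drop(k: bepri), → snojern.

Answer: {plepru_a=snojern, snis=brefobost, wibom=jusme, wotro=gub}


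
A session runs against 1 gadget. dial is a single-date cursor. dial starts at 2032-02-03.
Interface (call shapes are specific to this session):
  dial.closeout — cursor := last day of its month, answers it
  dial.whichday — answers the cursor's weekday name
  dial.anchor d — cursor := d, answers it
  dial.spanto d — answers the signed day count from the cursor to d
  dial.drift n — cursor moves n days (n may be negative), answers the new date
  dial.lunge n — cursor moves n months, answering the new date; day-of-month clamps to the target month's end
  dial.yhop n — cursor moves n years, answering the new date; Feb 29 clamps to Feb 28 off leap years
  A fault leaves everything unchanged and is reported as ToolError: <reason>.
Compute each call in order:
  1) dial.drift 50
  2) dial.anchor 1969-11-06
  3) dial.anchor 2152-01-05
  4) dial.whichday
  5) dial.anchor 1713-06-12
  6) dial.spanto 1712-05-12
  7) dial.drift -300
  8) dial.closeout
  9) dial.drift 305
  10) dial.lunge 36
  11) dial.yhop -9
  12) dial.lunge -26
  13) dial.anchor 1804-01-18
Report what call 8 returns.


Answer: 1712-08-31

Derivation:
-> drift(n→50)
<- 2032-03-24
-> anchor(d→1969-11-06)
<- 1969-11-06
-> anchor(d→2152-01-05)
<- 2152-01-05
-> whichday()
<- Wednesday
-> anchor(d→1713-06-12)
<- 1713-06-12
-> spanto(d→1712-05-12)
<- -396
-> drift(n→-300)
<- 1712-08-16
-> closeout()
<- 1712-08-31
-> drift(n→305)
<- 1713-07-02
-> lunge(n→36)
<- 1716-07-02
-> yhop(n→-9)
<- 1707-07-02
-> lunge(n→-26)
<- 1705-05-02
-> anchor(d→1804-01-18)
<- 1804-01-18


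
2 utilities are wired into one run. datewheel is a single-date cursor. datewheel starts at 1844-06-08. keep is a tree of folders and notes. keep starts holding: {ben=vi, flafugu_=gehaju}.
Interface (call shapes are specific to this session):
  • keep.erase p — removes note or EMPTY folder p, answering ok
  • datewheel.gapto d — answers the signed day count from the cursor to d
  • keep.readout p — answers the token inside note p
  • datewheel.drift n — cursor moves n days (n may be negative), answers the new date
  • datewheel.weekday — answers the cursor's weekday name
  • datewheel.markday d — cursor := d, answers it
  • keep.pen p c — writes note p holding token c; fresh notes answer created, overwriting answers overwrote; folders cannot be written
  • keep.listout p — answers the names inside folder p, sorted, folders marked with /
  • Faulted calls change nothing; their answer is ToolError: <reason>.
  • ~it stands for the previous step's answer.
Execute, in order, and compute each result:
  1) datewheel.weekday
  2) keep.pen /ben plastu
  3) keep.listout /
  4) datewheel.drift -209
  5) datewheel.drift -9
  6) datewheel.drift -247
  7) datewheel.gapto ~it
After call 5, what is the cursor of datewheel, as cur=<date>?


// datewheel.weekday() ~> Saturday
// keep.pen(p='/ben', c='plastu') ~> overwrote
// keep.listout(p='/') ~> [ben, flafugu_]
// datewheel.drift(n='-209') ~> 1843-11-12
// datewheel.drift(n='-9') ~> 1843-11-03
// datewheel.drift(n='-247') ~> 1843-03-01
// datewheel.gapto(d='~it') ~> 0

Answer: cur=1843-11-03


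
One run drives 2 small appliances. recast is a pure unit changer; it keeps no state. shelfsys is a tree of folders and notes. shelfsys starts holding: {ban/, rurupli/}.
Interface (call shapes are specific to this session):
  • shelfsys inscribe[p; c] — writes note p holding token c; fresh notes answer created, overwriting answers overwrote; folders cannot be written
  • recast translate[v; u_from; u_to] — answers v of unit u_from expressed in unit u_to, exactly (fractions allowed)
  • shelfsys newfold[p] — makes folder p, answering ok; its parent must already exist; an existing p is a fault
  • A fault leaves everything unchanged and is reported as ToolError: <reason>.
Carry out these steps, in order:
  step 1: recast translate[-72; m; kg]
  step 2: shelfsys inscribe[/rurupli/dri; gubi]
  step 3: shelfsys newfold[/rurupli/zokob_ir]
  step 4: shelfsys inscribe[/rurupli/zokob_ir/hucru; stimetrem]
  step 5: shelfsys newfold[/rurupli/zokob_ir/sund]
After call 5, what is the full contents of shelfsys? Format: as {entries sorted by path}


Answer: {ban/, rurupli/, rurupli/dri=gubi, rurupli/zokob_ir/, rurupli/zokob_ir/hucru=stimetrem, rurupli/zokob_ir/sund/}

Derivation:
Then recast translate on v=-72, u_from=m, u_to=kg, and observe ToolError: incompatible units.
I use shelfsys inscribe on p=/rurupli/dri, c=gubi: created.
Calling shelfsys newfold on p=/rurupli/zokob_ir, and observe ok.
Then shelfsys inscribe on p=/rurupli/zokob_ir/hucru, c=stimetrem, and observe created.
Next I call shelfsys newfold on p=/rurupli/zokob_ir/sund, and see ok.


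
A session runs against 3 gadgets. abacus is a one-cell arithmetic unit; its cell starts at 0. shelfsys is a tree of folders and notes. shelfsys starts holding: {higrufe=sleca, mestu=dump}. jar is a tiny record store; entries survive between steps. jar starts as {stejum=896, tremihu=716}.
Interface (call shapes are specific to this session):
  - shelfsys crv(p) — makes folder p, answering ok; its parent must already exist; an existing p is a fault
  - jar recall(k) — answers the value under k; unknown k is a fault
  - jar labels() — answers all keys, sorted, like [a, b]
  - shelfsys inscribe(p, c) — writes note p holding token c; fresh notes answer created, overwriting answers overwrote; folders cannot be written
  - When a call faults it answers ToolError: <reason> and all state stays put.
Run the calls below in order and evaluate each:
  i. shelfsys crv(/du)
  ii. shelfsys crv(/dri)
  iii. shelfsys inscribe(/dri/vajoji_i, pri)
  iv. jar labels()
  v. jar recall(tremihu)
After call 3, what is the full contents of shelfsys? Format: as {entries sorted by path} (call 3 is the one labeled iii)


Next I call shelfsys crv with p→/du: ok.
I use shelfsys crv with p→/dri, and observe ok.
I call shelfsys inscribe with p→/dri/vajoji_i, c→pri: created.
Calling jar labels, giving [stejum, tremihu].
Invoking jar recall with k→tremihu, and observe 716.

Answer: {dri/, dri/vajoji_i=pri, du/, higrufe=sleca, mestu=dump}


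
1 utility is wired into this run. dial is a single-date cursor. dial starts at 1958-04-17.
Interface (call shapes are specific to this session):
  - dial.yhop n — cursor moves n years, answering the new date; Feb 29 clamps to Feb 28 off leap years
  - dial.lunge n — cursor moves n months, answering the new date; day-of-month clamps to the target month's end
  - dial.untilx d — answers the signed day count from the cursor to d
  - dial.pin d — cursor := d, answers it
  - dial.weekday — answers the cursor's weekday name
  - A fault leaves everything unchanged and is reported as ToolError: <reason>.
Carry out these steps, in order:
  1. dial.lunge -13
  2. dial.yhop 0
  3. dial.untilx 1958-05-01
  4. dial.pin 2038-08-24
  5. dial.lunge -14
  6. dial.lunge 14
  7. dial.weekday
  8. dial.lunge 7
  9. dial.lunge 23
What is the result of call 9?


Step: lunge[-13]
Result: 1957-03-17
Step: yhop[0]
Result: 1957-03-17
Step: untilx[1958-05-01]
Result: 410
Step: pin[2038-08-24]
Result: 2038-08-24
Step: lunge[-14]
Result: 2037-06-24
Step: lunge[14]
Result: 2038-08-24
Step: weekday[]
Result: Tuesday
Step: lunge[7]
Result: 2039-03-24
Step: lunge[23]
Result: 2041-02-24

Answer: 2041-02-24


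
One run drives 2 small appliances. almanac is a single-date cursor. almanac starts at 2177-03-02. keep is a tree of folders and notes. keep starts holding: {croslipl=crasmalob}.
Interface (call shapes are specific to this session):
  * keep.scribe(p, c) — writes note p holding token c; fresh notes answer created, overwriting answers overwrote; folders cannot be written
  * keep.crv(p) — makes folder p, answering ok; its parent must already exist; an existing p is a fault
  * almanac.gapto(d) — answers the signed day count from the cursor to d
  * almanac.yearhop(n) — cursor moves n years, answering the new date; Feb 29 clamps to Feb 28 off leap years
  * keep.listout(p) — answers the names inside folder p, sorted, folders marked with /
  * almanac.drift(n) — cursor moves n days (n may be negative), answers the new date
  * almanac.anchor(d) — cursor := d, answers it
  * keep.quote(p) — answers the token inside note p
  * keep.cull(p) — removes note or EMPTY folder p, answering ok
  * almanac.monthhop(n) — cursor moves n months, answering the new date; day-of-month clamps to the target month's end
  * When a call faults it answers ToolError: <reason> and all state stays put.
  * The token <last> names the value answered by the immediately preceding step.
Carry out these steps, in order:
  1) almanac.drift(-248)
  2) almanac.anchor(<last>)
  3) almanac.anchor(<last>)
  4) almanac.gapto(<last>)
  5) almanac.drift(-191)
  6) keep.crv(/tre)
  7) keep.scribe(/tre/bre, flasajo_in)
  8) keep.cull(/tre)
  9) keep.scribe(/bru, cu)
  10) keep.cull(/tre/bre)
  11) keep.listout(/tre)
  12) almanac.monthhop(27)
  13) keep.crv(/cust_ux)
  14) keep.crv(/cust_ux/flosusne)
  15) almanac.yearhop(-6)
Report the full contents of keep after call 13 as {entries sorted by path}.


Answer: {bru=cu, croslipl=crasmalob, cust_ux/, tre/}

Derivation:
% almanac.drift n='-248'
= 2176-06-27
% almanac.anchor d='<last>'
= 2176-06-27
% almanac.anchor d='<last>'
= 2176-06-27
% almanac.gapto d='<last>'
= 0
% almanac.drift n='-191'
= 2175-12-19
% keep.crv p='/tre'
= ok
% keep.scribe p='/tre/bre' c='flasajo_in'
= created
% keep.cull p='/tre'
= ToolError: not empty
% keep.scribe p='/bru' c='cu'
= created
% keep.cull p='/tre/bre'
= ok
% keep.listout p='/tre'
= []
% almanac.monthhop n='27'
= 2178-03-19
% keep.crv p='/cust_ux'
= ok
% keep.crv p='/cust_ux/flosusne'
= ok
% almanac.yearhop n='-6'
= 2172-03-19


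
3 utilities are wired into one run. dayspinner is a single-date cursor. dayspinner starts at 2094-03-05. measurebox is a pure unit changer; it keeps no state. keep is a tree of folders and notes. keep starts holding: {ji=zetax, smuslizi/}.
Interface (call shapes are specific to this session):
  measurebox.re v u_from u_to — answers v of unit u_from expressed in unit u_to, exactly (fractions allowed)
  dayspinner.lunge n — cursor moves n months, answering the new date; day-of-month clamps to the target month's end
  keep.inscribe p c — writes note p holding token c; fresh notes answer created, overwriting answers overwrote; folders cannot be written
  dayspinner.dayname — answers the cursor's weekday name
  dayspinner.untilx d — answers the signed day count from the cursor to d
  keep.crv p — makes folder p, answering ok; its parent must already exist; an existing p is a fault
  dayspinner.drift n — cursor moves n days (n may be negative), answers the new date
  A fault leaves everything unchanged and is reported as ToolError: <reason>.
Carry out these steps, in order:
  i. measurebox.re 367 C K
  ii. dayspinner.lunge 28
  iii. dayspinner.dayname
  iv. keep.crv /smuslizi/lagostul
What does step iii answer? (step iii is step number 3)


Do: re[v→367; u_from→C; u_to→K]
See: 12803/20
Do: lunge[n→28]
See: 2096-07-05
Do: dayname[]
See: Thursday
Do: crv[p→/smuslizi/lagostul]
See: ok

Answer: Thursday


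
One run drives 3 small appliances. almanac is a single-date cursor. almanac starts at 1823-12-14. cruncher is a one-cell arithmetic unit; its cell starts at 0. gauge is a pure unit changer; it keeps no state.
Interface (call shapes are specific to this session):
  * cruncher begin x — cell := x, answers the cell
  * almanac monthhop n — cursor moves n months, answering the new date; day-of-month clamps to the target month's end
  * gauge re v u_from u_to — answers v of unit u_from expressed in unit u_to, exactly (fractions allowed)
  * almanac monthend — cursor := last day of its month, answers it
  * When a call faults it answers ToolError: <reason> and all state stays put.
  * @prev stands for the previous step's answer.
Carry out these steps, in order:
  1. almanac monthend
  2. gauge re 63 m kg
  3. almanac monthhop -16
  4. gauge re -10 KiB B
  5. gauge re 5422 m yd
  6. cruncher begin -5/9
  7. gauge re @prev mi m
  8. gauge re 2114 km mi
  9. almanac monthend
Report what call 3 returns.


-- almanac monthend() ~> 1823-12-31
-- gauge re(63, m, kg) ~> ToolError: incompatible units
-- almanac monthhop(-16) ~> 1822-08-31
-- gauge re(-10, KiB, B) ~> -10240
-- gauge re(5422, m, yd) ~> 6777500/1143
-- cruncher begin(-5/9) ~> -5/9
-- gauge re(@prev, mi, m) ~> -22352/25
-- gauge re(2114, km, mi) ~> 16515625/12573
-- almanac monthend() ~> 1822-08-31

Answer: 1822-08-31


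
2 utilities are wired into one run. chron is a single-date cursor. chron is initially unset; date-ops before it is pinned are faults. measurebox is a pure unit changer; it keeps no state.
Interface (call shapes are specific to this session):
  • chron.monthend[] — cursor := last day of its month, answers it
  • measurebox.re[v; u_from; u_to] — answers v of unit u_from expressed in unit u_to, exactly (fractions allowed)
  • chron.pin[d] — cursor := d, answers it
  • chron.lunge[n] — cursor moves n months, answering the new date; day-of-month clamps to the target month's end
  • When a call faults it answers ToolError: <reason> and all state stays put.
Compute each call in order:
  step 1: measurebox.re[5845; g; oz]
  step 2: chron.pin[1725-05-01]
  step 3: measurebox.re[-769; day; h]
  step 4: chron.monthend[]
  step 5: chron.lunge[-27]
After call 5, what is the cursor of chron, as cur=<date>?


Answer: cur=1723-02-28

Derivation:
I try re with v: 5845, u_from: g, u_to: oz, — result: 1336000000/6479891.
Invoking pin with d: 1725-05-01, and see 1725-05-01.
Using re with v: -769, u_from: day, u_to: h, → -18456.
I use monthend, which returns 1725-05-31.
I run lunge with n: -27, giving 1723-02-28.


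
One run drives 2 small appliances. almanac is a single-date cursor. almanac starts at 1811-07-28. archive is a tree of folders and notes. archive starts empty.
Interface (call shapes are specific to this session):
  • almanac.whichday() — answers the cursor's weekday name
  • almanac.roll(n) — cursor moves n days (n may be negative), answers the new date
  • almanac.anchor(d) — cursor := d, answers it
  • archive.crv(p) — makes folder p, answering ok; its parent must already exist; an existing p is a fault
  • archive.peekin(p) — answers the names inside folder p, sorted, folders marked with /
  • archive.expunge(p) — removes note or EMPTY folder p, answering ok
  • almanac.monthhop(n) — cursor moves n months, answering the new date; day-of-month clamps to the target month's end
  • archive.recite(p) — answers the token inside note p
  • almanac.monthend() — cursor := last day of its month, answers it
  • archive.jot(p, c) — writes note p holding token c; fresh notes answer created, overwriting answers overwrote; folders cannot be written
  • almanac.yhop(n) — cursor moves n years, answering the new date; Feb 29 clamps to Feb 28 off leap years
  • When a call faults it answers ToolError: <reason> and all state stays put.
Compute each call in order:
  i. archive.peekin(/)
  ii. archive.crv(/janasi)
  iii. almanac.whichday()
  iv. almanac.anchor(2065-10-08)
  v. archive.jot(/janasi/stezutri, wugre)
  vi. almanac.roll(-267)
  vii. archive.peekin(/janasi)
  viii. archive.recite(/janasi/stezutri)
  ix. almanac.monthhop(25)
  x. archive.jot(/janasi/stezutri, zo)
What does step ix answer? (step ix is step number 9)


Answer: 2067-02-14

Derivation:
I invoke archive.peekin with /, giving [].
I invoke archive.crv with /janasi, and observe ok.
Then almanac.whichday, yielding Sunday.
Invoking almanac.anchor with 2065-10-08, yielding 2065-10-08.
I use archive.jot with /janasi/stezutri, wugre, which returns created.
I run almanac.roll with -267, — result: 2065-01-14.
I try archive.peekin with /janasi, yielding [stezutri].
Invoking archive.recite with /janasi/stezutri, — result: wugre.
I invoke almanac.monthhop with 25, giving 2067-02-14.
Invoking archive.jot with /janasi/stezutri, zo, — result: overwrote.


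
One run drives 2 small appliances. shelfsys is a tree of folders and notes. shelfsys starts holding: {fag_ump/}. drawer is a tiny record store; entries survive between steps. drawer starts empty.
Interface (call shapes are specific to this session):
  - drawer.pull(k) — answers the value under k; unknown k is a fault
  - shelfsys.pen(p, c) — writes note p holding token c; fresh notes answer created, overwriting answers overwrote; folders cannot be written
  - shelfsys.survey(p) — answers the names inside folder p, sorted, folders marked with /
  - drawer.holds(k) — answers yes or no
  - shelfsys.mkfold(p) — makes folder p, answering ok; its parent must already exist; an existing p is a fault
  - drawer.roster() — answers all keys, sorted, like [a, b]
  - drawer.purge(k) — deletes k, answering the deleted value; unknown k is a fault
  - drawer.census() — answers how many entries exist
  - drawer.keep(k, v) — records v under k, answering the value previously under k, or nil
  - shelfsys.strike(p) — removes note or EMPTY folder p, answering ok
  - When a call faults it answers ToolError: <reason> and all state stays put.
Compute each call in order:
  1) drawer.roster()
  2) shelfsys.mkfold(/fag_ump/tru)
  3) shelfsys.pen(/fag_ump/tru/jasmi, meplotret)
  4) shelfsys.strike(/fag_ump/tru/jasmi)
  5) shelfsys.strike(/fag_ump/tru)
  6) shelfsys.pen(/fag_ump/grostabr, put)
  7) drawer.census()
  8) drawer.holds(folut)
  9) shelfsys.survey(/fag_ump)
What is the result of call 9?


Answer: [grostabr]

Derivation:
I call drawer.roster, giving [].
Using shelfsys.mkfold passing p='/fag_ump/tru', giving ok.
I try shelfsys.pen passing p='/fag_ump/tru/jasmi', c='meplotret', and observe created.
I call shelfsys.strike passing p='/fag_ump/tru/jasmi', yielding ok.
I run shelfsys.strike passing p='/fag_ump/tru', yielding ok.
Using shelfsys.pen passing p='/fag_ump/grostabr', c='put': created.
Calling drawer.census(), and get 0.
Calling drawer.holds passing k='folut', yielding no.
I try shelfsys.survey passing p='/fag_ump', yielding [grostabr].


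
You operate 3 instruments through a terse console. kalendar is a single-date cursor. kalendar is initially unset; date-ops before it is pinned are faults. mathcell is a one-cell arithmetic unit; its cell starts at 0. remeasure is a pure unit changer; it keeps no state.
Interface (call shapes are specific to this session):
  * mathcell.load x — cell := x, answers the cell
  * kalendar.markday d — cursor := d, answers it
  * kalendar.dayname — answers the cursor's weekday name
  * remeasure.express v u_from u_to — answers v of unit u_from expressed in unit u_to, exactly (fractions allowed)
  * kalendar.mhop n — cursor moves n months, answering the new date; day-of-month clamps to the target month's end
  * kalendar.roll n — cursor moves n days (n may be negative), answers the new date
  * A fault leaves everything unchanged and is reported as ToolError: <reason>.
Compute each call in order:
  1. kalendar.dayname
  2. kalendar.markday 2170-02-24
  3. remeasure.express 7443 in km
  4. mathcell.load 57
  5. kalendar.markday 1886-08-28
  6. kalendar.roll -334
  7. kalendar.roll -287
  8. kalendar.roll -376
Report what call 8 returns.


Answer: 1883-12-05

Derivation:
$ dayname
= ToolError: no date set
$ markday d='2170-02-24'
= 2170-02-24
$ express v='7443' u_from='in' u_to='km'
= 945261/5000000
$ load x='57'
= 57
$ markday d='1886-08-28'
= 1886-08-28
$ roll n='-334'
= 1885-09-28
$ roll n='-287'
= 1884-12-15
$ roll n='-376'
= 1883-12-05


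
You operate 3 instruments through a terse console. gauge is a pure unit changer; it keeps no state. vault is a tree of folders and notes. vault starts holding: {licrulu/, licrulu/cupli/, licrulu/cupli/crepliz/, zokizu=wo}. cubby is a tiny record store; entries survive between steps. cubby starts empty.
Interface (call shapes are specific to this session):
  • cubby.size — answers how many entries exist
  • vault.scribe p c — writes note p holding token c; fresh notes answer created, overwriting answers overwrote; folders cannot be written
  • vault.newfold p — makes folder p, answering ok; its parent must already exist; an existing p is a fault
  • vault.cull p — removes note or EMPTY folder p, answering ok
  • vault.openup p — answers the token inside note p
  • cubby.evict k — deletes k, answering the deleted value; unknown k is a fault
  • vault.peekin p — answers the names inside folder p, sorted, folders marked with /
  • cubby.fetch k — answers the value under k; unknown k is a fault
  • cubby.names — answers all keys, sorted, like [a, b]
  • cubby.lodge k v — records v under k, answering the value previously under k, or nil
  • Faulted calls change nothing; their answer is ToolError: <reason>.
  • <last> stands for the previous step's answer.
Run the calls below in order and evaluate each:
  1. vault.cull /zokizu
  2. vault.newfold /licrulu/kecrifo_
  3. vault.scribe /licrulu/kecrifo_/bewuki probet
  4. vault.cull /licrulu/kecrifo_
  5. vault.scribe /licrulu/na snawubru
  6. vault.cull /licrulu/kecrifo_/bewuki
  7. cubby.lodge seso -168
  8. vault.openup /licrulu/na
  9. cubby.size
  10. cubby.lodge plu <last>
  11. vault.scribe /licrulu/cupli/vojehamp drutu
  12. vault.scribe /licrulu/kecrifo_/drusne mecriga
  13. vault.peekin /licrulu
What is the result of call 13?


·→ vault.cull(p: /zokizu)
·← ok
·→ vault.newfold(p: /licrulu/kecrifo_)
·← ok
·→ vault.scribe(p: /licrulu/kecrifo_/bewuki, c: probet)
·← created
·→ vault.cull(p: /licrulu/kecrifo_)
·← ToolError: not empty
·→ vault.scribe(p: /licrulu/na, c: snawubru)
·← created
·→ vault.cull(p: /licrulu/kecrifo_/bewuki)
·← ok
·→ cubby.lodge(k: seso, v: -168)
·← nil
·→ vault.openup(p: /licrulu/na)
·← snawubru
·→ cubby.size()
·← 1
·→ cubby.lodge(k: plu, v: <last>)
·← nil
·→ vault.scribe(p: /licrulu/cupli/vojehamp, c: drutu)
·← created
·→ vault.scribe(p: /licrulu/kecrifo_/drusne, c: mecriga)
·← created
·→ vault.peekin(p: /licrulu)
·← [cupli/, kecrifo_/, na]

Answer: [cupli/, kecrifo_/, na]


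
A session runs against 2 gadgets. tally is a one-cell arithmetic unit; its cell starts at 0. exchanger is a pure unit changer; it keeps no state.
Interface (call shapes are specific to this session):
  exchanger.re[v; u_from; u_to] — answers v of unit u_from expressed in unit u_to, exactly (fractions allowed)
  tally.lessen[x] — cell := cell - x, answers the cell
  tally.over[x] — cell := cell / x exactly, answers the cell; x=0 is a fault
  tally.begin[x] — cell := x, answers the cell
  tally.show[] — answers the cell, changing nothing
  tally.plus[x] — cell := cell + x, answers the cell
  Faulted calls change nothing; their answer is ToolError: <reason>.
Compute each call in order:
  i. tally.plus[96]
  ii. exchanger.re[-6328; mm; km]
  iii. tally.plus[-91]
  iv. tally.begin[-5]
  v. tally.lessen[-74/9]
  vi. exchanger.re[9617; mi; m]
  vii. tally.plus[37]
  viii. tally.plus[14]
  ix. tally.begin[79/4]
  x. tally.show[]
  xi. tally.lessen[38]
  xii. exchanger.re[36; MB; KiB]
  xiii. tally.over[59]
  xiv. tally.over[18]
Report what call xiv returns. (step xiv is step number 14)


Answer: -73/4248

Derivation:
~$ tally.plus x: 96
[out] 96
~$ exchanger.re v: -6328 u_from: mm u_to: km
[out] -791/125000
~$ tally.plus x: -91
[out] 5
~$ tally.begin x: -5
[out] -5
~$ tally.lessen x: -74/9
[out] 29/9
~$ exchanger.re v: 9617 u_from: mi u_to: m
[out] 1934632656/125
~$ tally.plus x: 37
[out] 362/9
~$ tally.plus x: 14
[out] 488/9
~$ tally.begin x: 79/4
[out] 79/4
~$ tally.show
[out] 79/4
~$ tally.lessen x: 38
[out] -73/4
~$ exchanger.re v: 36 u_from: MB u_to: KiB
[out] 140625/4
~$ tally.over x: 59
[out] -73/236
~$ tally.over x: 18
[out] -73/4248


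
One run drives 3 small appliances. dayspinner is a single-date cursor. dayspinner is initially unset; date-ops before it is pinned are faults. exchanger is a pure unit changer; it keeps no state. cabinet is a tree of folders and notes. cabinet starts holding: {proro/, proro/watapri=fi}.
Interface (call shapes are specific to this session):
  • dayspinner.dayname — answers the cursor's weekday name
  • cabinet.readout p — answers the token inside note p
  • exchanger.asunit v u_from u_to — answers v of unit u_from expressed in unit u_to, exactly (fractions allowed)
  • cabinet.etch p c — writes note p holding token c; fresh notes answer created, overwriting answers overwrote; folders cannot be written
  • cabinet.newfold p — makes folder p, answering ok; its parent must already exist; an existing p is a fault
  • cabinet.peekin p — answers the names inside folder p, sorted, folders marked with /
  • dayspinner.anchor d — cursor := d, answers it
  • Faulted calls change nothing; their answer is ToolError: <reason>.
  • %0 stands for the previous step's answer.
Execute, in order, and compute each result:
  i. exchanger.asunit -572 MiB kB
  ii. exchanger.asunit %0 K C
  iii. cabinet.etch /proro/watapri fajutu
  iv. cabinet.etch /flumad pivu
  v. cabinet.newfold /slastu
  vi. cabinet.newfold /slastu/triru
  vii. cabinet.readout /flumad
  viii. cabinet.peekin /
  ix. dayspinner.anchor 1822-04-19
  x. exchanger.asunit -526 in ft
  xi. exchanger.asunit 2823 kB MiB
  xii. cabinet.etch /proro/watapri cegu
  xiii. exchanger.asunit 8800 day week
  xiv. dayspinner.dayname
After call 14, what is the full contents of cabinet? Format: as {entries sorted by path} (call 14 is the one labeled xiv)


I run asunit on -572, MiB, kB: -74973184/125.
Next I call asunit on %0, K, C, and see -300029311/500.
Now I run etch on /proro/watapri, fajutu, → overwrote.
I invoke etch on /flumad, pivu, — result: created.
Now I run newfold on /slastu, — result: ok.
I call newfold on /slastu/triru, — result: ok.
I call readout on /flumad: pivu.
Now I run peekin on /, and see [flumad, proro/, slastu/].
I use anchor on 1822-04-19, yielding 1822-04-19.
Now I run asunit on -526, in, ft, — result: -263/6.
I invoke asunit on 2823, kB, MiB, — result: 352875/131072.
I call etch on /proro/watapri, cegu: overwrote.
Using asunit on 8800, day, week, which returns 8800/7.
Using dayname, — result: Friday.

Answer: {flumad=pivu, proro/, proro/watapri=cegu, slastu/, slastu/triru/}


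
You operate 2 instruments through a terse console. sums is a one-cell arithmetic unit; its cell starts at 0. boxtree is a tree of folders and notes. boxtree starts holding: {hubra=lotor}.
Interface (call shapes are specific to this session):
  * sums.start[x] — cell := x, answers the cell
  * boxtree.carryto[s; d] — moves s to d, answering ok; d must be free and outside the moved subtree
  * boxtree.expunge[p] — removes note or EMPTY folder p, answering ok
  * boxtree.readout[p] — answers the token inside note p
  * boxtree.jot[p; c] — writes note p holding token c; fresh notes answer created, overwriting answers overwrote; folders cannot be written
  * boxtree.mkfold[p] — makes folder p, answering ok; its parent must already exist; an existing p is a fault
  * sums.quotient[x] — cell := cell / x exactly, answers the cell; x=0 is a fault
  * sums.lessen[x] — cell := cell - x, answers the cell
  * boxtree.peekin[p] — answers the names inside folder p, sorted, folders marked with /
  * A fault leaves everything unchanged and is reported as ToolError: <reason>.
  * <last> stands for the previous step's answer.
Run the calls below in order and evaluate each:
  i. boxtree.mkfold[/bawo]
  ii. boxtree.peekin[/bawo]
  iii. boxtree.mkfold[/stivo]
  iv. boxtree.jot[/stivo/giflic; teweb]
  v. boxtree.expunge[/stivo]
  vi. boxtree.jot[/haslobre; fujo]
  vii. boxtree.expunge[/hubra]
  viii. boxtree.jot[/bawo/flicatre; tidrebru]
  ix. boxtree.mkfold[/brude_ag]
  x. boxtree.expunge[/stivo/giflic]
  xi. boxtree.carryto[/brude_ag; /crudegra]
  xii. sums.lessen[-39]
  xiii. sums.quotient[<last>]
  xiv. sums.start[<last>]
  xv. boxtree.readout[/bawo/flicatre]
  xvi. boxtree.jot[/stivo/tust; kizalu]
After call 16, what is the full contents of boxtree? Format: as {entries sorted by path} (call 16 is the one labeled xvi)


Answer: {bawo/, bawo/flicatre=tidrebru, crudegra/, haslobre=fujo, stivo/, stivo/tust=kizalu}

Derivation:
-- 1. boxtree.mkfold(p: /bawo) => ok
-- 2. boxtree.peekin(p: /bawo) => []
-- 3. boxtree.mkfold(p: /stivo) => ok
-- 4. boxtree.jot(p: /stivo/giflic, c: teweb) => created
-- 5. boxtree.expunge(p: /stivo) => ToolError: not empty
-- 6. boxtree.jot(p: /haslobre, c: fujo) => created
-- 7. boxtree.expunge(p: /hubra) => ok
-- 8. boxtree.jot(p: /bawo/flicatre, c: tidrebru) => created
-- 9. boxtree.mkfold(p: /brude_ag) => ok
-- 10. boxtree.expunge(p: /stivo/giflic) => ok
-- 11. boxtree.carryto(s: /brude_ag, d: /crudegra) => ok
-- 12. sums.lessen(x: -39) => 39
-- 13. sums.quotient(x: <last>) => 1
-- 14. sums.start(x: <last>) => 1
-- 15. boxtree.readout(p: /bawo/flicatre) => tidrebru
-- 16. boxtree.jot(p: /stivo/tust, c: kizalu) => created


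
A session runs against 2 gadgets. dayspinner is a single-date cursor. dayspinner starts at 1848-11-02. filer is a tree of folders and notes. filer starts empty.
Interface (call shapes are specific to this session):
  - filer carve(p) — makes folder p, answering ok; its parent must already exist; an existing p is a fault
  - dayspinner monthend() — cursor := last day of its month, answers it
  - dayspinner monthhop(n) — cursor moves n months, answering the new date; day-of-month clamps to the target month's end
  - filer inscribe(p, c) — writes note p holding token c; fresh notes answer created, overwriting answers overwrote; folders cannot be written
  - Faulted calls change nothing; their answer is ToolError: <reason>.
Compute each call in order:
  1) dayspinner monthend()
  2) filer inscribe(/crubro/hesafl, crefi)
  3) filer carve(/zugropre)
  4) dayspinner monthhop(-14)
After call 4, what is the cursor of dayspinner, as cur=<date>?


Step: dayspinner monthend[]
Result: 1848-11-30
Step: filer inscribe[p→/crubro/hesafl; c→crefi]
Result: ToolError: no parent
Step: filer carve[p→/zugropre]
Result: ok
Step: dayspinner monthhop[n→-14]
Result: 1847-09-30

Answer: cur=1847-09-30
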